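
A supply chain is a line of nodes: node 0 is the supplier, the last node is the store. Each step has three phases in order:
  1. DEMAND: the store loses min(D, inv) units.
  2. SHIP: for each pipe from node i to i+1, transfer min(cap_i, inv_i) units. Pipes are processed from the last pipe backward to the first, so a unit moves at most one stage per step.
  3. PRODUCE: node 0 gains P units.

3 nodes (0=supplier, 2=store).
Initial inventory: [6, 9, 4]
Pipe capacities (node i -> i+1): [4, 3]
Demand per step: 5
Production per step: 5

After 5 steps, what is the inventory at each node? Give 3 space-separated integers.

Step 1: demand=5,sold=4 ship[1->2]=3 ship[0->1]=4 prod=5 -> inv=[7 10 3]
Step 2: demand=5,sold=3 ship[1->2]=3 ship[0->1]=4 prod=5 -> inv=[8 11 3]
Step 3: demand=5,sold=3 ship[1->2]=3 ship[0->1]=4 prod=5 -> inv=[9 12 3]
Step 4: demand=5,sold=3 ship[1->2]=3 ship[0->1]=4 prod=5 -> inv=[10 13 3]
Step 5: demand=5,sold=3 ship[1->2]=3 ship[0->1]=4 prod=5 -> inv=[11 14 3]

11 14 3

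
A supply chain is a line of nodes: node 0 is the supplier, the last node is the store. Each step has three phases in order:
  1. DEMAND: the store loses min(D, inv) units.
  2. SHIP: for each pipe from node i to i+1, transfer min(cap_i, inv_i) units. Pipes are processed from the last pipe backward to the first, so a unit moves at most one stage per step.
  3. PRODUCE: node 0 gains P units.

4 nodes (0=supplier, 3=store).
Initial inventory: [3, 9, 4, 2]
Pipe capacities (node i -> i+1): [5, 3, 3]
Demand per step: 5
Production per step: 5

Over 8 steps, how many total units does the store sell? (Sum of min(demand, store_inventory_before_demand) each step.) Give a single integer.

Answer: 23

Derivation:
Step 1: sold=2 (running total=2) -> [5 9 4 3]
Step 2: sold=3 (running total=5) -> [5 11 4 3]
Step 3: sold=3 (running total=8) -> [5 13 4 3]
Step 4: sold=3 (running total=11) -> [5 15 4 3]
Step 5: sold=3 (running total=14) -> [5 17 4 3]
Step 6: sold=3 (running total=17) -> [5 19 4 3]
Step 7: sold=3 (running total=20) -> [5 21 4 3]
Step 8: sold=3 (running total=23) -> [5 23 4 3]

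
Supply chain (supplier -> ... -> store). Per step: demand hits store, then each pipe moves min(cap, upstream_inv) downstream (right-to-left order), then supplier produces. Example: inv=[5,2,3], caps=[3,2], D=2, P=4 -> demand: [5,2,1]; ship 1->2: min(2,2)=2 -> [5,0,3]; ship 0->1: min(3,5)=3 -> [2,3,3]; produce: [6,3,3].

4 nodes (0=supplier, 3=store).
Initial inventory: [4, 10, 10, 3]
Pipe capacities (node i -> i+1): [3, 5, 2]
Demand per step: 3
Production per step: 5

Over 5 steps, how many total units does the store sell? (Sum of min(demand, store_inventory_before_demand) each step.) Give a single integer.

Step 1: sold=3 (running total=3) -> [6 8 13 2]
Step 2: sold=2 (running total=5) -> [8 6 16 2]
Step 3: sold=2 (running total=7) -> [10 4 19 2]
Step 4: sold=2 (running total=9) -> [12 3 21 2]
Step 5: sold=2 (running total=11) -> [14 3 22 2]

Answer: 11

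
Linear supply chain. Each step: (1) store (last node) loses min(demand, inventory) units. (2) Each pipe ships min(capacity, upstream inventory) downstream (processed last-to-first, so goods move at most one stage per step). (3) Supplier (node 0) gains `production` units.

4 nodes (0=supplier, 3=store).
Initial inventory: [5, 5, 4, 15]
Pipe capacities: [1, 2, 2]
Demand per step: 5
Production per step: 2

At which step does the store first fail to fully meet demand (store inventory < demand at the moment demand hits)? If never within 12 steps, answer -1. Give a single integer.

Step 1: demand=5,sold=5 ship[2->3]=2 ship[1->2]=2 ship[0->1]=1 prod=2 -> [6 4 4 12]
Step 2: demand=5,sold=5 ship[2->3]=2 ship[1->2]=2 ship[0->1]=1 prod=2 -> [7 3 4 9]
Step 3: demand=5,sold=5 ship[2->3]=2 ship[1->2]=2 ship[0->1]=1 prod=2 -> [8 2 4 6]
Step 4: demand=5,sold=5 ship[2->3]=2 ship[1->2]=2 ship[0->1]=1 prod=2 -> [9 1 4 3]
Step 5: demand=5,sold=3 ship[2->3]=2 ship[1->2]=1 ship[0->1]=1 prod=2 -> [10 1 3 2]
Step 6: demand=5,sold=2 ship[2->3]=2 ship[1->2]=1 ship[0->1]=1 prod=2 -> [11 1 2 2]
Step 7: demand=5,sold=2 ship[2->3]=2 ship[1->2]=1 ship[0->1]=1 prod=2 -> [12 1 1 2]
Step 8: demand=5,sold=2 ship[2->3]=1 ship[1->2]=1 ship[0->1]=1 prod=2 -> [13 1 1 1]
Step 9: demand=5,sold=1 ship[2->3]=1 ship[1->2]=1 ship[0->1]=1 prod=2 -> [14 1 1 1]
Step 10: demand=5,sold=1 ship[2->3]=1 ship[1->2]=1 ship[0->1]=1 prod=2 -> [15 1 1 1]
Step 11: demand=5,sold=1 ship[2->3]=1 ship[1->2]=1 ship[0->1]=1 prod=2 -> [16 1 1 1]
Step 12: demand=5,sold=1 ship[2->3]=1 ship[1->2]=1 ship[0->1]=1 prod=2 -> [17 1 1 1]
First stockout at step 5

5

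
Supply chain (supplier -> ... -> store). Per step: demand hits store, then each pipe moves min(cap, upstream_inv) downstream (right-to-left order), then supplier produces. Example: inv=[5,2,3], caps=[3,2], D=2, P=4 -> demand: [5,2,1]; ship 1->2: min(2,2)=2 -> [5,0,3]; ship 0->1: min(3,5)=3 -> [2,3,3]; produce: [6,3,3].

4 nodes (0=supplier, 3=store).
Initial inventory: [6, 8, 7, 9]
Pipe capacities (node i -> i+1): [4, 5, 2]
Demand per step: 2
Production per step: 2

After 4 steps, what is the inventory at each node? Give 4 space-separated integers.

Step 1: demand=2,sold=2 ship[2->3]=2 ship[1->2]=5 ship[0->1]=4 prod=2 -> inv=[4 7 10 9]
Step 2: demand=2,sold=2 ship[2->3]=2 ship[1->2]=5 ship[0->1]=4 prod=2 -> inv=[2 6 13 9]
Step 3: demand=2,sold=2 ship[2->3]=2 ship[1->2]=5 ship[0->1]=2 prod=2 -> inv=[2 3 16 9]
Step 4: demand=2,sold=2 ship[2->3]=2 ship[1->2]=3 ship[0->1]=2 prod=2 -> inv=[2 2 17 9]

2 2 17 9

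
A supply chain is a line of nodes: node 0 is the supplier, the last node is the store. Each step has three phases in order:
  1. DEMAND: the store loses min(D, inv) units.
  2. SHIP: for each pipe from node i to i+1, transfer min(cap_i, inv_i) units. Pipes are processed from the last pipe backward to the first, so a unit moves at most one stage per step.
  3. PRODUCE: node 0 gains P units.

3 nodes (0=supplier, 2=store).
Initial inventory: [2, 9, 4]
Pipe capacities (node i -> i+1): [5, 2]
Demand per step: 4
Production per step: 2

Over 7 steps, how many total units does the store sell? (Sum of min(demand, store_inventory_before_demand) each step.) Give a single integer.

Step 1: sold=4 (running total=4) -> [2 9 2]
Step 2: sold=2 (running total=6) -> [2 9 2]
Step 3: sold=2 (running total=8) -> [2 9 2]
Step 4: sold=2 (running total=10) -> [2 9 2]
Step 5: sold=2 (running total=12) -> [2 9 2]
Step 6: sold=2 (running total=14) -> [2 9 2]
Step 7: sold=2 (running total=16) -> [2 9 2]

Answer: 16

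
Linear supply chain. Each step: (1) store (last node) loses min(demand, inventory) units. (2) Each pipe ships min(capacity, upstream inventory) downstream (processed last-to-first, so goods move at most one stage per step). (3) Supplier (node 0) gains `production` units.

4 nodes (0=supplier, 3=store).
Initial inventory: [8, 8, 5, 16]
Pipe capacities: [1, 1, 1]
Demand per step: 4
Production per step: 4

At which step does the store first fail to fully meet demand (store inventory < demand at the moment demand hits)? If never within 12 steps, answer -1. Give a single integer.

Step 1: demand=4,sold=4 ship[2->3]=1 ship[1->2]=1 ship[0->1]=1 prod=4 -> [11 8 5 13]
Step 2: demand=4,sold=4 ship[2->3]=1 ship[1->2]=1 ship[0->1]=1 prod=4 -> [14 8 5 10]
Step 3: demand=4,sold=4 ship[2->3]=1 ship[1->2]=1 ship[0->1]=1 prod=4 -> [17 8 5 7]
Step 4: demand=4,sold=4 ship[2->3]=1 ship[1->2]=1 ship[0->1]=1 prod=4 -> [20 8 5 4]
Step 5: demand=4,sold=4 ship[2->3]=1 ship[1->2]=1 ship[0->1]=1 prod=4 -> [23 8 5 1]
Step 6: demand=4,sold=1 ship[2->3]=1 ship[1->2]=1 ship[0->1]=1 prod=4 -> [26 8 5 1]
Step 7: demand=4,sold=1 ship[2->3]=1 ship[1->2]=1 ship[0->1]=1 prod=4 -> [29 8 5 1]
Step 8: demand=4,sold=1 ship[2->3]=1 ship[1->2]=1 ship[0->1]=1 prod=4 -> [32 8 5 1]
Step 9: demand=4,sold=1 ship[2->3]=1 ship[1->2]=1 ship[0->1]=1 prod=4 -> [35 8 5 1]
Step 10: demand=4,sold=1 ship[2->3]=1 ship[1->2]=1 ship[0->1]=1 prod=4 -> [38 8 5 1]
Step 11: demand=4,sold=1 ship[2->3]=1 ship[1->2]=1 ship[0->1]=1 prod=4 -> [41 8 5 1]
Step 12: demand=4,sold=1 ship[2->3]=1 ship[1->2]=1 ship[0->1]=1 prod=4 -> [44 8 5 1]
First stockout at step 6

6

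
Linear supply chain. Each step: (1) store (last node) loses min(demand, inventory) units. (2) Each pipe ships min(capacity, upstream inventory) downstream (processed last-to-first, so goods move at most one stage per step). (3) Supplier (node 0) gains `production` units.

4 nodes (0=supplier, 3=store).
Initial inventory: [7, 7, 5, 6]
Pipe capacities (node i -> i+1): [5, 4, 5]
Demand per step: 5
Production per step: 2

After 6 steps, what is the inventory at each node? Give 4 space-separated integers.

Step 1: demand=5,sold=5 ship[2->3]=5 ship[1->2]=4 ship[0->1]=5 prod=2 -> inv=[4 8 4 6]
Step 2: demand=5,sold=5 ship[2->3]=4 ship[1->2]=4 ship[0->1]=4 prod=2 -> inv=[2 8 4 5]
Step 3: demand=5,sold=5 ship[2->3]=4 ship[1->2]=4 ship[0->1]=2 prod=2 -> inv=[2 6 4 4]
Step 4: demand=5,sold=4 ship[2->3]=4 ship[1->2]=4 ship[0->1]=2 prod=2 -> inv=[2 4 4 4]
Step 5: demand=5,sold=4 ship[2->3]=4 ship[1->2]=4 ship[0->1]=2 prod=2 -> inv=[2 2 4 4]
Step 6: demand=5,sold=4 ship[2->3]=4 ship[1->2]=2 ship[0->1]=2 prod=2 -> inv=[2 2 2 4]

2 2 2 4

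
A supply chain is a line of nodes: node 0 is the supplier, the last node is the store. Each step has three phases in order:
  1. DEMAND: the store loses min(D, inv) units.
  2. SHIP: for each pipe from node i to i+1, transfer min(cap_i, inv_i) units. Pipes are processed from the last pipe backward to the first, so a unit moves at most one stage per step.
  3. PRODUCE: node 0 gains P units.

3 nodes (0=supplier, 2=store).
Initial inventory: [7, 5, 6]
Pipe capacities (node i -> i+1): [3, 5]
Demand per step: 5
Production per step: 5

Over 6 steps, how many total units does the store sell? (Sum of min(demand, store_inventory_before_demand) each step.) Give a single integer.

Answer: 23

Derivation:
Step 1: sold=5 (running total=5) -> [9 3 6]
Step 2: sold=5 (running total=10) -> [11 3 4]
Step 3: sold=4 (running total=14) -> [13 3 3]
Step 4: sold=3 (running total=17) -> [15 3 3]
Step 5: sold=3 (running total=20) -> [17 3 3]
Step 6: sold=3 (running total=23) -> [19 3 3]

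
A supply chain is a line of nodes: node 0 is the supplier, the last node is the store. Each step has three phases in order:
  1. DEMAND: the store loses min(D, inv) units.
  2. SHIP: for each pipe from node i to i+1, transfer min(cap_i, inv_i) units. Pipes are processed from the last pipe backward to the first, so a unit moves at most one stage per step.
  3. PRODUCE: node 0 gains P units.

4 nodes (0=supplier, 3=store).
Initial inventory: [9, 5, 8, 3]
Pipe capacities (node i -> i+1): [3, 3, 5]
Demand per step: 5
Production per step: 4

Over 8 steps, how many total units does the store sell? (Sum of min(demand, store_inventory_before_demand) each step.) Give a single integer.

Step 1: sold=3 (running total=3) -> [10 5 6 5]
Step 2: sold=5 (running total=8) -> [11 5 4 5]
Step 3: sold=5 (running total=13) -> [12 5 3 4]
Step 4: sold=4 (running total=17) -> [13 5 3 3]
Step 5: sold=3 (running total=20) -> [14 5 3 3]
Step 6: sold=3 (running total=23) -> [15 5 3 3]
Step 7: sold=3 (running total=26) -> [16 5 3 3]
Step 8: sold=3 (running total=29) -> [17 5 3 3]

Answer: 29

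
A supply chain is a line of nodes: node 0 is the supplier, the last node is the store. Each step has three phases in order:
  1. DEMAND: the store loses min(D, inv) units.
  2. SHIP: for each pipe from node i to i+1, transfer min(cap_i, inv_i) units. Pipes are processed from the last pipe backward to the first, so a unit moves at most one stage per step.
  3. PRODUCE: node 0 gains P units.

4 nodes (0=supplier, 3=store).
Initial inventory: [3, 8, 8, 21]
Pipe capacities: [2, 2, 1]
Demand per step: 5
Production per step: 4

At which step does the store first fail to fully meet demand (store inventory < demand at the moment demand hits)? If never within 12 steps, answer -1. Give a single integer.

Step 1: demand=5,sold=5 ship[2->3]=1 ship[1->2]=2 ship[0->1]=2 prod=4 -> [5 8 9 17]
Step 2: demand=5,sold=5 ship[2->3]=1 ship[1->2]=2 ship[0->1]=2 prod=4 -> [7 8 10 13]
Step 3: demand=5,sold=5 ship[2->3]=1 ship[1->2]=2 ship[0->1]=2 prod=4 -> [9 8 11 9]
Step 4: demand=5,sold=5 ship[2->3]=1 ship[1->2]=2 ship[0->1]=2 prod=4 -> [11 8 12 5]
Step 5: demand=5,sold=5 ship[2->3]=1 ship[1->2]=2 ship[0->1]=2 prod=4 -> [13 8 13 1]
Step 6: demand=5,sold=1 ship[2->3]=1 ship[1->2]=2 ship[0->1]=2 prod=4 -> [15 8 14 1]
Step 7: demand=5,sold=1 ship[2->3]=1 ship[1->2]=2 ship[0->1]=2 prod=4 -> [17 8 15 1]
Step 8: demand=5,sold=1 ship[2->3]=1 ship[1->2]=2 ship[0->1]=2 prod=4 -> [19 8 16 1]
Step 9: demand=5,sold=1 ship[2->3]=1 ship[1->2]=2 ship[0->1]=2 prod=4 -> [21 8 17 1]
Step 10: demand=5,sold=1 ship[2->3]=1 ship[1->2]=2 ship[0->1]=2 prod=4 -> [23 8 18 1]
Step 11: demand=5,sold=1 ship[2->3]=1 ship[1->2]=2 ship[0->1]=2 prod=4 -> [25 8 19 1]
Step 12: demand=5,sold=1 ship[2->3]=1 ship[1->2]=2 ship[0->1]=2 prod=4 -> [27 8 20 1]
First stockout at step 6

6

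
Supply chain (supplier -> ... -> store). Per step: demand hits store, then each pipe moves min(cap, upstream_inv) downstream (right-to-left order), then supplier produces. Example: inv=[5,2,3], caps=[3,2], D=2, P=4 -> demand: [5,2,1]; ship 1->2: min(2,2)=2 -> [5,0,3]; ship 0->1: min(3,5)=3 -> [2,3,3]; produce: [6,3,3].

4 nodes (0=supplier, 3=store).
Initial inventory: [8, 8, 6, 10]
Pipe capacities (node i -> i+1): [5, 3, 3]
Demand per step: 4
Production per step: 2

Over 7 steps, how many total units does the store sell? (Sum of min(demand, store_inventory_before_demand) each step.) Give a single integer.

Step 1: sold=4 (running total=4) -> [5 10 6 9]
Step 2: sold=4 (running total=8) -> [2 12 6 8]
Step 3: sold=4 (running total=12) -> [2 11 6 7]
Step 4: sold=4 (running total=16) -> [2 10 6 6]
Step 5: sold=4 (running total=20) -> [2 9 6 5]
Step 6: sold=4 (running total=24) -> [2 8 6 4]
Step 7: sold=4 (running total=28) -> [2 7 6 3]

Answer: 28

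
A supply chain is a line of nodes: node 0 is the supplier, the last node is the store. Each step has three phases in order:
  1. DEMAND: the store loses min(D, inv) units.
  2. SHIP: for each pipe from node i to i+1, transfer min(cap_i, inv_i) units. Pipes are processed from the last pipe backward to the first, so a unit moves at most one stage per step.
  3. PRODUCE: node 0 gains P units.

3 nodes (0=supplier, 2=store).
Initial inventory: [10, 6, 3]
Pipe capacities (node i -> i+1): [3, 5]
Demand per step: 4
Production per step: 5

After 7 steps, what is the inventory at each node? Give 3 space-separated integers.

Step 1: demand=4,sold=3 ship[1->2]=5 ship[0->1]=3 prod=5 -> inv=[12 4 5]
Step 2: demand=4,sold=4 ship[1->2]=4 ship[0->1]=3 prod=5 -> inv=[14 3 5]
Step 3: demand=4,sold=4 ship[1->2]=3 ship[0->1]=3 prod=5 -> inv=[16 3 4]
Step 4: demand=4,sold=4 ship[1->2]=3 ship[0->1]=3 prod=5 -> inv=[18 3 3]
Step 5: demand=4,sold=3 ship[1->2]=3 ship[0->1]=3 prod=5 -> inv=[20 3 3]
Step 6: demand=4,sold=3 ship[1->2]=3 ship[0->1]=3 prod=5 -> inv=[22 3 3]
Step 7: demand=4,sold=3 ship[1->2]=3 ship[0->1]=3 prod=5 -> inv=[24 3 3]

24 3 3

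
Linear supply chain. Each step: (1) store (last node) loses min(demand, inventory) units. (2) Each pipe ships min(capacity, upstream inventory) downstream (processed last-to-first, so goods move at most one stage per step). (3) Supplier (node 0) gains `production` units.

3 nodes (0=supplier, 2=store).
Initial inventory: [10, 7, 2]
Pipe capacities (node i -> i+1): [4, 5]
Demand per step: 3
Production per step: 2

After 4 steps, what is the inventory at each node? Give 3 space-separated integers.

Step 1: demand=3,sold=2 ship[1->2]=5 ship[0->1]=4 prod=2 -> inv=[8 6 5]
Step 2: demand=3,sold=3 ship[1->2]=5 ship[0->1]=4 prod=2 -> inv=[6 5 7]
Step 3: demand=3,sold=3 ship[1->2]=5 ship[0->1]=4 prod=2 -> inv=[4 4 9]
Step 4: demand=3,sold=3 ship[1->2]=4 ship[0->1]=4 prod=2 -> inv=[2 4 10]

2 4 10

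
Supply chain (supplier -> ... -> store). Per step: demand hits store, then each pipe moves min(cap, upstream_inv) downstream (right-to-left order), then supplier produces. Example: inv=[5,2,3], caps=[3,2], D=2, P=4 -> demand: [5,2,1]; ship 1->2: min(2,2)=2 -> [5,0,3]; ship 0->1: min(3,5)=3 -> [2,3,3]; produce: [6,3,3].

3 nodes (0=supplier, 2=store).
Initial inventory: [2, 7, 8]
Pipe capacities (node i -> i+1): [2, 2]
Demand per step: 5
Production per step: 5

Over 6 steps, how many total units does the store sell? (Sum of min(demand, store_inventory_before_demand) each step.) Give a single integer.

Answer: 18

Derivation:
Step 1: sold=5 (running total=5) -> [5 7 5]
Step 2: sold=5 (running total=10) -> [8 7 2]
Step 3: sold=2 (running total=12) -> [11 7 2]
Step 4: sold=2 (running total=14) -> [14 7 2]
Step 5: sold=2 (running total=16) -> [17 7 2]
Step 6: sold=2 (running total=18) -> [20 7 2]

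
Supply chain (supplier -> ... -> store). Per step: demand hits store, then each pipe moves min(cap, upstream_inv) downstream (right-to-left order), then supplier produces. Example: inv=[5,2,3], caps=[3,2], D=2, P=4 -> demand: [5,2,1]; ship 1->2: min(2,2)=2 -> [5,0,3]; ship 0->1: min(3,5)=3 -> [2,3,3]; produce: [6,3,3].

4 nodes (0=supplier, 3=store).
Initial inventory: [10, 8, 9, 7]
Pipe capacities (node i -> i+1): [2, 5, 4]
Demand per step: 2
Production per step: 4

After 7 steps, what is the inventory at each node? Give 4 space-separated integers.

Step 1: demand=2,sold=2 ship[2->3]=4 ship[1->2]=5 ship[0->1]=2 prod=4 -> inv=[12 5 10 9]
Step 2: demand=2,sold=2 ship[2->3]=4 ship[1->2]=5 ship[0->1]=2 prod=4 -> inv=[14 2 11 11]
Step 3: demand=2,sold=2 ship[2->3]=4 ship[1->2]=2 ship[0->1]=2 prod=4 -> inv=[16 2 9 13]
Step 4: demand=2,sold=2 ship[2->3]=4 ship[1->2]=2 ship[0->1]=2 prod=4 -> inv=[18 2 7 15]
Step 5: demand=2,sold=2 ship[2->3]=4 ship[1->2]=2 ship[0->1]=2 prod=4 -> inv=[20 2 5 17]
Step 6: demand=2,sold=2 ship[2->3]=4 ship[1->2]=2 ship[0->1]=2 prod=4 -> inv=[22 2 3 19]
Step 7: demand=2,sold=2 ship[2->3]=3 ship[1->2]=2 ship[0->1]=2 prod=4 -> inv=[24 2 2 20]

24 2 2 20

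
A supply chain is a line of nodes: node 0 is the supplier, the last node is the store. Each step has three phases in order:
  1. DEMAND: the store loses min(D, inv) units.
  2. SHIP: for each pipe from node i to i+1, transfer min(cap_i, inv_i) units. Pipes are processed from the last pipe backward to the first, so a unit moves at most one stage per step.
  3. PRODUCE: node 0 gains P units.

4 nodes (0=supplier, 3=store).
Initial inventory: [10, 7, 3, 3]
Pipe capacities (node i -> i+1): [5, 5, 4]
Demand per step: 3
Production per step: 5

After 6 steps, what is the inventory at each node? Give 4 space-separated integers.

Step 1: demand=3,sold=3 ship[2->3]=3 ship[1->2]=5 ship[0->1]=5 prod=5 -> inv=[10 7 5 3]
Step 2: demand=3,sold=3 ship[2->3]=4 ship[1->2]=5 ship[0->1]=5 prod=5 -> inv=[10 7 6 4]
Step 3: demand=3,sold=3 ship[2->3]=4 ship[1->2]=5 ship[0->1]=5 prod=5 -> inv=[10 7 7 5]
Step 4: demand=3,sold=3 ship[2->3]=4 ship[1->2]=5 ship[0->1]=5 prod=5 -> inv=[10 7 8 6]
Step 5: demand=3,sold=3 ship[2->3]=4 ship[1->2]=5 ship[0->1]=5 prod=5 -> inv=[10 7 9 7]
Step 6: demand=3,sold=3 ship[2->3]=4 ship[1->2]=5 ship[0->1]=5 prod=5 -> inv=[10 7 10 8]

10 7 10 8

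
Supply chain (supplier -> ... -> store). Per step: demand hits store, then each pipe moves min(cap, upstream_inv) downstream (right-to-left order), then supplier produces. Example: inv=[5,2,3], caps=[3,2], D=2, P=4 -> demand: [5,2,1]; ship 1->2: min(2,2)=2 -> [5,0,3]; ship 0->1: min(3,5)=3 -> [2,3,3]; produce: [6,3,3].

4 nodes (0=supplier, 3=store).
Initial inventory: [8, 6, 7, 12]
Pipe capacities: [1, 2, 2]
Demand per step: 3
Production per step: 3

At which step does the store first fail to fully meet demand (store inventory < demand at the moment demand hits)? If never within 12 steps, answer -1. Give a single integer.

Step 1: demand=3,sold=3 ship[2->3]=2 ship[1->2]=2 ship[0->1]=1 prod=3 -> [10 5 7 11]
Step 2: demand=3,sold=3 ship[2->3]=2 ship[1->2]=2 ship[0->1]=1 prod=3 -> [12 4 7 10]
Step 3: demand=3,sold=3 ship[2->3]=2 ship[1->2]=2 ship[0->1]=1 prod=3 -> [14 3 7 9]
Step 4: demand=3,sold=3 ship[2->3]=2 ship[1->2]=2 ship[0->1]=1 prod=3 -> [16 2 7 8]
Step 5: demand=3,sold=3 ship[2->3]=2 ship[1->2]=2 ship[0->1]=1 prod=3 -> [18 1 7 7]
Step 6: demand=3,sold=3 ship[2->3]=2 ship[1->2]=1 ship[0->1]=1 prod=3 -> [20 1 6 6]
Step 7: demand=3,sold=3 ship[2->3]=2 ship[1->2]=1 ship[0->1]=1 prod=3 -> [22 1 5 5]
Step 8: demand=3,sold=3 ship[2->3]=2 ship[1->2]=1 ship[0->1]=1 prod=3 -> [24 1 4 4]
Step 9: demand=3,sold=3 ship[2->3]=2 ship[1->2]=1 ship[0->1]=1 prod=3 -> [26 1 3 3]
Step 10: demand=3,sold=3 ship[2->3]=2 ship[1->2]=1 ship[0->1]=1 prod=3 -> [28 1 2 2]
Step 11: demand=3,sold=2 ship[2->3]=2 ship[1->2]=1 ship[0->1]=1 prod=3 -> [30 1 1 2]
Step 12: demand=3,sold=2 ship[2->3]=1 ship[1->2]=1 ship[0->1]=1 prod=3 -> [32 1 1 1]
First stockout at step 11

11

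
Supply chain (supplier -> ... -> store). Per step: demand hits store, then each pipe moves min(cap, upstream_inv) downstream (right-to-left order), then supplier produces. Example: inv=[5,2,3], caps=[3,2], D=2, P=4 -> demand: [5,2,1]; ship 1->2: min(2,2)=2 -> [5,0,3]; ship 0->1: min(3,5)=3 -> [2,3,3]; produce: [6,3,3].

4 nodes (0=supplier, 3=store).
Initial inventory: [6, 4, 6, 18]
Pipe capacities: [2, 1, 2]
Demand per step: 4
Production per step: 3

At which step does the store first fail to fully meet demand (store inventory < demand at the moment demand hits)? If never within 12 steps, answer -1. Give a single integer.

Step 1: demand=4,sold=4 ship[2->3]=2 ship[1->2]=1 ship[0->1]=2 prod=3 -> [7 5 5 16]
Step 2: demand=4,sold=4 ship[2->3]=2 ship[1->2]=1 ship[0->1]=2 prod=3 -> [8 6 4 14]
Step 3: demand=4,sold=4 ship[2->3]=2 ship[1->2]=1 ship[0->1]=2 prod=3 -> [9 7 3 12]
Step 4: demand=4,sold=4 ship[2->3]=2 ship[1->2]=1 ship[0->1]=2 prod=3 -> [10 8 2 10]
Step 5: demand=4,sold=4 ship[2->3]=2 ship[1->2]=1 ship[0->1]=2 prod=3 -> [11 9 1 8]
Step 6: demand=4,sold=4 ship[2->3]=1 ship[1->2]=1 ship[0->1]=2 prod=3 -> [12 10 1 5]
Step 7: demand=4,sold=4 ship[2->3]=1 ship[1->2]=1 ship[0->1]=2 prod=3 -> [13 11 1 2]
Step 8: demand=4,sold=2 ship[2->3]=1 ship[1->2]=1 ship[0->1]=2 prod=3 -> [14 12 1 1]
Step 9: demand=4,sold=1 ship[2->3]=1 ship[1->2]=1 ship[0->1]=2 prod=3 -> [15 13 1 1]
Step 10: demand=4,sold=1 ship[2->3]=1 ship[1->2]=1 ship[0->1]=2 prod=3 -> [16 14 1 1]
Step 11: demand=4,sold=1 ship[2->3]=1 ship[1->2]=1 ship[0->1]=2 prod=3 -> [17 15 1 1]
Step 12: demand=4,sold=1 ship[2->3]=1 ship[1->2]=1 ship[0->1]=2 prod=3 -> [18 16 1 1]
First stockout at step 8

8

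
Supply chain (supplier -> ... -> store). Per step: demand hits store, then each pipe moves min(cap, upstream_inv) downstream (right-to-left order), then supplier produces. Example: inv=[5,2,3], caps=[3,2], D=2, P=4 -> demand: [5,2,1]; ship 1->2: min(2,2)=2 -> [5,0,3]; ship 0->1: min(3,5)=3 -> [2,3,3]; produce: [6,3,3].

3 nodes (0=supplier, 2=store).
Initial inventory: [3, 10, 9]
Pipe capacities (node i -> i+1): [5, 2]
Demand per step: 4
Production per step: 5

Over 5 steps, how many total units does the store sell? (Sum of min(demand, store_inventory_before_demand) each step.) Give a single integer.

Answer: 17

Derivation:
Step 1: sold=4 (running total=4) -> [5 11 7]
Step 2: sold=4 (running total=8) -> [5 14 5]
Step 3: sold=4 (running total=12) -> [5 17 3]
Step 4: sold=3 (running total=15) -> [5 20 2]
Step 5: sold=2 (running total=17) -> [5 23 2]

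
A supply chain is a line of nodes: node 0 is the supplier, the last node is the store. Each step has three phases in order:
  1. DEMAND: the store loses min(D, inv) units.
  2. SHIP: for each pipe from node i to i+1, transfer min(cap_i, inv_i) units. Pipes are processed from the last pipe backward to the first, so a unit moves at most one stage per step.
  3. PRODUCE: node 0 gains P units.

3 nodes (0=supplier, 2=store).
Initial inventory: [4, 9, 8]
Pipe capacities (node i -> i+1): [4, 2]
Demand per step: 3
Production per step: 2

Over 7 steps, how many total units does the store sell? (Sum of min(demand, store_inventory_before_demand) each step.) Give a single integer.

Step 1: sold=3 (running total=3) -> [2 11 7]
Step 2: sold=3 (running total=6) -> [2 11 6]
Step 3: sold=3 (running total=9) -> [2 11 5]
Step 4: sold=3 (running total=12) -> [2 11 4]
Step 5: sold=3 (running total=15) -> [2 11 3]
Step 6: sold=3 (running total=18) -> [2 11 2]
Step 7: sold=2 (running total=20) -> [2 11 2]

Answer: 20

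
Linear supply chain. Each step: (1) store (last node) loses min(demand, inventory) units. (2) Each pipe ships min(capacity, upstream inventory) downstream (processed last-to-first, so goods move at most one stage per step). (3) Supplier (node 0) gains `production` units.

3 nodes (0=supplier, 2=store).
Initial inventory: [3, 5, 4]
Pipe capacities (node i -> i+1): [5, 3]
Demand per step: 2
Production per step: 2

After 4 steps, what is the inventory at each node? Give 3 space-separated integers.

Step 1: demand=2,sold=2 ship[1->2]=3 ship[0->1]=3 prod=2 -> inv=[2 5 5]
Step 2: demand=2,sold=2 ship[1->2]=3 ship[0->1]=2 prod=2 -> inv=[2 4 6]
Step 3: demand=2,sold=2 ship[1->2]=3 ship[0->1]=2 prod=2 -> inv=[2 3 7]
Step 4: demand=2,sold=2 ship[1->2]=3 ship[0->1]=2 prod=2 -> inv=[2 2 8]

2 2 8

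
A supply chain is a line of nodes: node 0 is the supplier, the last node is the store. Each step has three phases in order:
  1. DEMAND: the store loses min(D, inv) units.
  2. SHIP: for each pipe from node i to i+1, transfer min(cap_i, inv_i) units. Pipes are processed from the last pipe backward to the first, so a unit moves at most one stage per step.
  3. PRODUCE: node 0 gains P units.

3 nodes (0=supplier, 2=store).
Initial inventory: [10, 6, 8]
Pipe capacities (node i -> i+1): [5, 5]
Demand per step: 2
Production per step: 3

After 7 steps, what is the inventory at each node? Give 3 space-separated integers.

Step 1: demand=2,sold=2 ship[1->2]=5 ship[0->1]=5 prod=3 -> inv=[8 6 11]
Step 2: demand=2,sold=2 ship[1->2]=5 ship[0->1]=5 prod=3 -> inv=[6 6 14]
Step 3: demand=2,sold=2 ship[1->2]=5 ship[0->1]=5 prod=3 -> inv=[4 6 17]
Step 4: demand=2,sold=2 ship[1->2]=5 ship[0->1]=4 prod=3 -> inv=[3 5 20]
Step 5: demand=2,sold=2 ship[1->2]=5 ship[0->1]=3 prod=3 -> inv=[3 3 23]
Step 6: demand=2,sold=2 ship[1->2]=3 ship[0->1]=3 prod=3 -> inv=[3 3 24]
Step 7: demand=2,sold=2 ship[1->2]=3 ship[0->1]=3 prod=3 -> inv=[3 3 25]

3 3 25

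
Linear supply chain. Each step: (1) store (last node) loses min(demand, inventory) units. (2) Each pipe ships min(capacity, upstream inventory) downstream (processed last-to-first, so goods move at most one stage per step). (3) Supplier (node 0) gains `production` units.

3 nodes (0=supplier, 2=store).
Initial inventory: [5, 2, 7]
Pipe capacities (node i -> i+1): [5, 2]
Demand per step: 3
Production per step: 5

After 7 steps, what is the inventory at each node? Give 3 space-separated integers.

Step 1: demand=3,sold=3 ship[1->2]=2 ship[0->1]=5 prod=5 -> inv=[5 5 6]
Step 2: demand=3,sold=3 ship[1->2]=2 ship[0->1]=5 prod=5 -> inv=[5 8 5]
Step 3: demand=3,sold=3 ship[1->2]=2 ship[0->1]=5 prod=5 -> inv=[5 11 4]
Step 4: demand=3,sold=3 ship[1->2]=2 ship[0->1]=5 prod=5 -> inv=[5 14 3]
Step 5: demand=3,sold=3 ship[1->2]=2 ship[0->1]=5 prod=5 -> inv=[5 17 2]
Step 6: demand=3,sold=2 ship[1->2]=2 ship[0->1]=5 prod=5 -> inv=[5 20 2]
Step 7: demand=3,sold=2 ship[1->2]=2 ship[0->1]=5 prod=5 -> inv=[5 23 2]

5 23 2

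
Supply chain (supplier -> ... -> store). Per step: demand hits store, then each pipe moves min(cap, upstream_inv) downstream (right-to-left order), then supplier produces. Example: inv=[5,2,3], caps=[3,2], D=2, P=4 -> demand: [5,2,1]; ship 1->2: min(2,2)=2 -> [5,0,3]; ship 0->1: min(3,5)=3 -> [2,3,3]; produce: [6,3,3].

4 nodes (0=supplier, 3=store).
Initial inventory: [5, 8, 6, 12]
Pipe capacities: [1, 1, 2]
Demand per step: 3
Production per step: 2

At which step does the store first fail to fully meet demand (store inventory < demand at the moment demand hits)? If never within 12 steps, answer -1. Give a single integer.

Step 1: demand=3,sold=3 ship[2->3]=2 ship[1->2]=1 ship[0->1]=1 prod=2 -> [6 8 5 11]
Step 2: demand=3,sold=3 ship[2->3]=2 ship[1->2]=1 ship[0->1]=1 prod=2 -> [7 8 4 10]
Step 3: demand=3,sold=3 ship[2->3]=2 ship[1->2]=1 ship[0->1]=1 prod=2 -> [8 8 3 9]
Step 4: demand=3,sold=3 ship[2->3]=2 ship[1->2]=1 ship[0->1]=1 prod=2 -> [9 8 2 8]
Step 5: demand=3,sold=3 ship[2->3]=2 ship[1->2]=1 ship[0->1]=1 prod=2 -> [10 8 1 7]
Step 6: demand=3,sold=3 ship[2->3]=1 ship[1->2]=1 ship[0->1]=1 prod=2 -> [11 8 1 5]
Step 7: demand=3,sold=3 ship[2->3]=1 ship[1->2]=1 ship[0->1]=1 prod=2 -> [12 8 1 3]
Step 8: demand=3,sold=3 ship[2->3]=1 ship[1->2]=1 ship[0->1]=1 prod=2 -> [13 8 1 1]
Step 9: demand=3,sold=1 ship[2->3]=1 ship[1->2]=1 ship[0->1]=1 prod=2 -> [14 8 1 1]
Step 10: demand=3,sold=1 ship[2->3]=1 ship[1->2]=1 ship[0->1]=1 prod=2 -> [15 8 1 1]
Step 11: demand=3,sold=1 ship[2->3]=1 ship[1->2]=1 ship[0->1]=1 prod=2 -> [16 8 1 1]
Step 12: demand=3,sold=1 ship[2->3]=1 ship[1->2]=1 ship[0->1]=1 prod=2 -> [17 8 1 1]
First stockout at step 9

9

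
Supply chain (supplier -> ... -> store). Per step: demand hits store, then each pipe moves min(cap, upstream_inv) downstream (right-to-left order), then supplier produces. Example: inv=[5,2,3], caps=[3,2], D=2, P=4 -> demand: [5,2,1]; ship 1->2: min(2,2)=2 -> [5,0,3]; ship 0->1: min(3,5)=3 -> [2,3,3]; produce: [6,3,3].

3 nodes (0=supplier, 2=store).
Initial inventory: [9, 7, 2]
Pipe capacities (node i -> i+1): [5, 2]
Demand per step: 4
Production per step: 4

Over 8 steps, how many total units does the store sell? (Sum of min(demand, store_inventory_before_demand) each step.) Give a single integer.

Step 1: sold=2 (running total=2) -> [8 10 2]
Step 2: sold=2 (running total=4) -> [7 13 2]
Step 3: sold=2 (running total=6) -> [6 16 2]
Step 4: sold=2 (running total=8) -> [5 19 2]
Step 5: sold=2 (running total=10) -> [4 22 2]
Step 6: sold=2 (running total=12) -> [4 24 2]
Step 7: sold=2 (running total=14) -> [4 26 2]
Step 8: sold=2 (running total=16) -> [4 28 2]

Answer: 16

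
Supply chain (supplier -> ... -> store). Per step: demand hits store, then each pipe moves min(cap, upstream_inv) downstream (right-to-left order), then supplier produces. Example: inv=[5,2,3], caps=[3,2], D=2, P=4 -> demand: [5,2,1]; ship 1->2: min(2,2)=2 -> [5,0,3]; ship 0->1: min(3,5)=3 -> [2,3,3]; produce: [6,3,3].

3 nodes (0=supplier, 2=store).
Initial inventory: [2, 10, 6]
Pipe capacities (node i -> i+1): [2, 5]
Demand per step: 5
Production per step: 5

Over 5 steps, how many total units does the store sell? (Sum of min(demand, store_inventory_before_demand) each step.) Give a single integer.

Step 1: sold=5 (running total=5) -> [5 7 6]
Step 2: sold=5 (running total=10) -> [8 4 6]
Step 3: sold=5 (running total=15) -> [11 2 5]
Step 4: sold=5 (running total=20) -> [14 2 2]
Step 5: sold=2 (running total=22) -> [17 2 2]

Answer: 22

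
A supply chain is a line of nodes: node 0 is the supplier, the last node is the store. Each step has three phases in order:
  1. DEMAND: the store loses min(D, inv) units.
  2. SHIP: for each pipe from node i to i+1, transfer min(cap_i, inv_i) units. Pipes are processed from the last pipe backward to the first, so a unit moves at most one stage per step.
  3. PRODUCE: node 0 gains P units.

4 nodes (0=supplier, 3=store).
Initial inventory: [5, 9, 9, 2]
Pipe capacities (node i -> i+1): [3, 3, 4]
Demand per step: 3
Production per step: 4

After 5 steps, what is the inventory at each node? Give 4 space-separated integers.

Step 1: demand=3,sold=2 ship[2->3]=4 ship[1->2]=3 ship[0->1]=3 prod=4 -> inv=[6 9 8 4]
Step 2: demand=3,sold=3 ship[2->3]=4 ship[1->2]=3 ship[0->1]=3 prod=4 -> inv=[7 9 7 5]
Step 3: demand=3,sold=3 ship[2->3]=4 ship[1->2]=3 ship[0->1]=3 prod=4 -> inv=[8 9 6 6]
Step 4: demand=3,sold=3 ship[2->3]=4 ship[1->2]=3 ship[0->1]=3 prod=4 -> inv=[9 9 5 7]
Step 5: demand=3,sold=3 ship[2->3]=4 ship[1->2]=3 ship[0->1]=3 prod=4 -> inv=[10 9 4 8]

10 9 4 8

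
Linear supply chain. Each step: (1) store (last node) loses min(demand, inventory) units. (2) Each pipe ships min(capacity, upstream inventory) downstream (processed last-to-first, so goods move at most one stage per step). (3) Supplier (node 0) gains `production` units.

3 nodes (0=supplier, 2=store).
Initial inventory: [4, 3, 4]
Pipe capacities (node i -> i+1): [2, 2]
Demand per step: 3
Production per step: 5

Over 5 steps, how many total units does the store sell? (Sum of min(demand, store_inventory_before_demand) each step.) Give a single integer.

Step 1: sold=3 (running total=3) -> [7 3 3]
Step 2: sold=3 (running total=6) -> [10 3 2]
Step 3: sold=2 (running total=8) -> [13 3 2]
Step 4: sold=2 (running total=10) -> [16 3 2]
Step 5: sold=2 (running total=12) -> [19 3 2]

Answer: 12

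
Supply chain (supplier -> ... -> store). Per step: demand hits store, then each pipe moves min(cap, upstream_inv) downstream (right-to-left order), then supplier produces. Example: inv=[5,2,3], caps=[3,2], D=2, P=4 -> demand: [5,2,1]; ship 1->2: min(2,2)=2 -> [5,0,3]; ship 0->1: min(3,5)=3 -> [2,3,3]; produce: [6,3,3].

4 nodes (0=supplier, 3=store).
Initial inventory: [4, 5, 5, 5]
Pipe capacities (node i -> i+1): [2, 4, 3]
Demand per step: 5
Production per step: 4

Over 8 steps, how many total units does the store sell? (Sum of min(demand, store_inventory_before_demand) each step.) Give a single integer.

Step 1: sold=5 (running total=5) -> [6 3 6 3]
Step 2: sold=3 (running total=8) -> [8 2 6 3]
Step 3: sold=3 (running total=11) -> [10 2 5 3]
Step 4: sold=3 (running total=14) -> [12 2 4 3]
Step 5: sold=3 (running total=17) -> [14 2 3 3]
Step 6: sold=3 (running total=20) -> [16 2 2 3]
Step 7: sold=3 (running total=23) -> [18 2 2 2]
Step 8: sold=2 (running total=25) -> [20 2 2 2]

Answer: 25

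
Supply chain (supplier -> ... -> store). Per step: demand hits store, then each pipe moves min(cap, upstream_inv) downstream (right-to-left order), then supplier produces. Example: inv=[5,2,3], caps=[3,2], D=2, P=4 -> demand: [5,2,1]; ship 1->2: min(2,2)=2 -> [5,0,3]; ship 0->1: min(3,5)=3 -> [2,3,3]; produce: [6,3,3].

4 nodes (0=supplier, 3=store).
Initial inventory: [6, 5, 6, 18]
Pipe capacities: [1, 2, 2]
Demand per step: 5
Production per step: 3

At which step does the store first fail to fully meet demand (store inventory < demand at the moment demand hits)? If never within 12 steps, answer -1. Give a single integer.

Step 1: demand=5,sold=5 ship[2->3]=2 ship[1->2]=2 ship[0->1]=1 prod=3 -> [8 4 6 15]
Step 2: demand=5,sold=5 ship[2->3]=2 ship[1->2]=2 ship[0->1]=1 prod=3 -> [10 3 6 12]
Step 3: demand=5,sold=5 ship[2->3]=2 ship[1->2]=2 ship[0->1]=1 prod=3 -> [12 2 6 9]
Step 4: demand=5,sold=5 ship[2->3]=2 ship[1->2]=2 ship[0->1]=1 prod=3 -> [14 1 6 6]
Step 5: demand=5,sold=5 ship[2->3]=2 ship[1->2]=1 ship[0->1]=1 prod=3 -> [16 1 5 3]
Step 6: demand=5,sold=3 ship[2->3]=2 ship[1->2]=1 ship[0->1]=1 prod=3 -> [18 1 4 2]
Step 7: demand=5,sold=2 ship[2->3]=2 ship[1->2]=1 ship[0->1]=1 prod=3 -> [20 1 3 2]
Step 8: demand=5,sold=2 ship[2->3]=2 ship[1->2]=1 ship[0->1]=1 prod=3 -> [22 1 2 2]
Step 9: demand=5,sold=2 ship[2->3]=2 ship[1->2]=1 ship[0->1]=1 prod=3 -> [24 1 1 2]
Step 10: demand=5,sold=2 ship[2->3]=1 ship[1->2]=1 ship[0->1]=1 prod=3 -> [26 1 1 1]
Step 11: demand=5,sold=1 ship[2->3]=1 ship[1->2]=1 ship[0->1]=1 prod=3 -> [28 1 1 1]
Step 12: demand=5,sold=1 ship[2->3]=1 ship[1->2]=1 ship[0->1]=1 prod=3 -> [30 1 1 1]
First stockout at step 6

6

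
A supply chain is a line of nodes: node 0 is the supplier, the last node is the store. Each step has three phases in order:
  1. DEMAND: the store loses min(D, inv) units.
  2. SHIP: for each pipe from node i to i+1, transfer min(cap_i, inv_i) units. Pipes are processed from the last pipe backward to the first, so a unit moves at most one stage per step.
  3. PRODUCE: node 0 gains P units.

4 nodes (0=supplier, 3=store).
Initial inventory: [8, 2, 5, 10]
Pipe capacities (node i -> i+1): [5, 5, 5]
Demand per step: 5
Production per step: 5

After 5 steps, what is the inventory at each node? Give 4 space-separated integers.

Step 1: demand=5,sold=5 ship[2->3]=5 ship[1->2]=2 ship[0->1]=5 prod=5 -> inv=[8 5 2 10]
Step 2: demand=5,sold=5 ship[2->3]=2 ship[1->2]=5 ship[0->1]=5 prod=5 -> inv=[8 5 5 7]
Step 3: demand=5,sold=5 ship[2->3]=5 ship[1->2]=5 ship[0->1]=5 prod=5 -> inv=[8 5 5 7]
Step 4: demand=5,sold=5 ship[2->3]=5 ship[1->2]=5 ship[0->1]=5 prod=5 -> inv=[8 5 5 7]
Step 5: demand=5,sold=5 ship[2->3]=5 ship[1->2]=5 ship[0->1]=5 prod=5 -> inv=[8 5 5 7]

8 5 5 7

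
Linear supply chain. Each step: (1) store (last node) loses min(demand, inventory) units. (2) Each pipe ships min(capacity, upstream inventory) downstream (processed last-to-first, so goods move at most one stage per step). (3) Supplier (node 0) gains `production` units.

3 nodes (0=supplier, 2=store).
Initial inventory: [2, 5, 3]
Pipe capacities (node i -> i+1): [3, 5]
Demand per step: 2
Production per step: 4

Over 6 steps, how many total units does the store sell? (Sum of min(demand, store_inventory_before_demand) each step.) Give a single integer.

Step 1: sold=2 (running total=2) -> [4 2 6]
Step 2: sold=2 (running total=4) -> [5 3 6]
Step 3: sold=2 (running total=6) -> [6 3 7]
Step 4: sold=2 (running total=8) -> [7 3 8]
Step 5: sold=2 (running total=10) -> [8 3 9]
Step 6: sold=2 (running total=12) -> [9 3 10]

Answer: 12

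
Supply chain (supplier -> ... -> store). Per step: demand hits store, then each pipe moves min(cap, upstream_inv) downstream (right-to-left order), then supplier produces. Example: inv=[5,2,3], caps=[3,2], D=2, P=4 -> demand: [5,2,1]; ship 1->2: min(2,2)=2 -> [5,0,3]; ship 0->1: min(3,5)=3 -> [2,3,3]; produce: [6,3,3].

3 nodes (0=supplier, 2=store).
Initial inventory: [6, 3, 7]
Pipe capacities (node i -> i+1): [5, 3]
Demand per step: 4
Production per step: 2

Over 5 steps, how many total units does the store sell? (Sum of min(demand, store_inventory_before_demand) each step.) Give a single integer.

Step 1: sold=4 (running total=4) -> [3 5 6]
Step 2: sold=4 (running total=8) -> [2 5 5]
Step 3: sold=4 (running total=12) -> [2 4 4]
Step 4: sold=4 (running total=16) -> [2 3 3]
Step 5: sold=3 (running total=19) -> [2 2 3]

Answer: 19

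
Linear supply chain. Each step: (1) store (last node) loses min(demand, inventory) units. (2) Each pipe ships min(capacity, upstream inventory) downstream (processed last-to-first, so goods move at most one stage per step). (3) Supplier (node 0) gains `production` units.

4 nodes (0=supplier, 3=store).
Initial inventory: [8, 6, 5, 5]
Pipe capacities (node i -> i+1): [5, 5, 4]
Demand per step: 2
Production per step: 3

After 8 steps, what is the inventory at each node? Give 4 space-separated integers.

Step 1: demand=2,sold=2 ship[2->3]=4 ship[1->2]=5 ship[0->1]=5 prod=3 -> inv=[6 6 6 7]
Step 2: demand=2,sold=2 ship[2->3]=4 ship[1->2]=5 ship[0->1]=5 prod=3 -> inv=[4 6 7 9]
Step 3: demand=2,sold=2 ship[2->3]=4 ship[1->2]=5 ship[0->1]=4 prod=3 -> inv=[3 5 8 11]
Step 4: demand=2,sold=2 ship[2->3]=4 ship[1->2]=5 ship[0->1]=3 prod=3 -> inv=[3 3 9 13]
Step 5: demand=2,sold=2 ship[2->3]=4 ship[1->2]=3 ship[0->1]=3 prod=3 -> inv=[3 3 8 15]
Step 6: demand=2,sold=2 ship[2->3]=4 ship[1->2]=3 ship[0->1]=3 prod=3 -> inv=[3 3 7 17]
Step 7: demand=2,sold=2 ship[2->3]=4 ship[1->2]=3 ship[0->1]=3 prod=3 -> inv=[3 3 6 19]
Step 8: demand=2,sold=2 ship[2->3]=4 ship[1->2]=3 ship[0->1]=3 prod=3 -> inv=[3 3 5 21]

3 3 5 21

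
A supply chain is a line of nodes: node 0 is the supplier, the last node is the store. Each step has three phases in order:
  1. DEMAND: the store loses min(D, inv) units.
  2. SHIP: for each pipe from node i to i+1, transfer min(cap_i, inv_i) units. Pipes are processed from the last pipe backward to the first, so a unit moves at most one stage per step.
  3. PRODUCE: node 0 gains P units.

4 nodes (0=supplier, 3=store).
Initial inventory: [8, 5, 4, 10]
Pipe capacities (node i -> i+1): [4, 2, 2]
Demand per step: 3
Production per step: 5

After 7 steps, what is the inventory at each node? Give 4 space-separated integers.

Step 1: demand=3,sold=3 ship[2->3]=2 ship[1->2]=2 ship[0->1]=4 prod=5 -> inv=[9 7 4 9]
Step 2: demand=3,sold=3 ship[2->3]=2 ship[1->2]=2 ship[0->1]=4 prod=5 -> inv=[10 9 4 8]
Step 3: demand=3,sold=3 ship[2->3]=2 ship[1->2]=2 ship[0->1]=4 prod=5 -> inv=[11 11 4 7]
Step 4: demand=3,sold=3 ship[2->3]=2 ship[1->2]=2 ship[0->1]=4 prod=5 -> inv=[12 13 4 6]
Step 5: demand=3,sold=3 ship[2->3]=2 ship[1->2]=2 ship[0->1]=4 prod=5 -> inv=[13 15 4 5]
Step 6: demand=3,sold=3 ship[2->3]=2 ship[1->2]=2 ship[0->1]=4 prod=5 -> inv=[14 17 4 4]
Step 7: demand=3,sold=3 ship[2->3]=2 ship[1->2]=2 ship[0->1]=4 prod=5 -> inv=[15 19 4 3]

15 19 4 3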